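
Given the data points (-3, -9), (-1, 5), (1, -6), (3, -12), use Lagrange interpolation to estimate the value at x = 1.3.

Lagrange interpolation formula:
P(x) = Σ yᵢ × Lᵢ(x)
where Lᵢ(x) = Π_{j≠i} (x - xⱼ)/(xᵢ - xⱼ)

L_0(1.3) = (1.3 - (-1))/(-3 - (-1)) × (1.3 - 1)/(-3 - 1) × (1.3 - 3)/(-3 - 3) = 0.024438
L_1(1.3) = (1.3 - (-3))/(-1 - (-3)) × (1.3 - 1)/(-1 - 1) × (1.3 - 3)/(-1 - 3) = -0.137063
L_2(1.3) = (1.3 - (-3))/(1 - (-3)) × (1.3 - (-1))/(1 - (-1)) × (1.3 - 3)/(1 - 3) = 1.050812
L_3(1.3) = (1.3 - (-3))/(3 - (-3)) × (1.3 - (-1))/(3 - (-1)) × (1.3 - 1)/(3 - 1) = 0.061813

P(1.3) = (-9)×L_0(1.3) + 5×L_1(1.3) + (-6)×L_2(1.3) + (-12)×L_3(1.3)
P(1.3) = -7.951875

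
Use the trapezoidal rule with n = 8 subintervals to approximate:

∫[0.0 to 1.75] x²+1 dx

f(x) = x²+1
a = 0.0, b = 1.75, n = 8
h = (b - a)/n = 0.218750

Trapezoidal rule: (h/2)[f(x₀) + 2f(x₁) + 2f(x₂) + ... + f(xₙ)]

x_0 = 0.0000, f(x_0) = 1.000000, coefficient = 1
x_1 = 0.2188, f(x_1) = 1.047852, coefficient = 2
x_2 = 0.4375, f(x_2) = 1.191406, coefficient = 2
x_3 = 0.6562, f(x_3) = 1.430664, coefficient = 2
x_4 = 0.8750, f(x_4) = 1.765625, coefficient = 2
x_5 = 1.0938, f(x_5) = 2.196289, coefficient = 2
x_6 = 1.3125, f(x_6) = 2.722656, coefficient = 2
x_7 = 1.5312, f(x_7) = 3.344727, coefficient = 2
x_8 = 1.7500, f(x_8) = 4.062500, coefficient = 1

I ≈ (0.218750/2) × 32.460938 = 3.550415
Exact value: 3.536458
Error: 0.013957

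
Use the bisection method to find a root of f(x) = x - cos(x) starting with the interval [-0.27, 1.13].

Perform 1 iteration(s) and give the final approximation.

f(x) = x - cos(x)
Initial interval: [-0.27, 1.13]

Iteration 1:
  c_1 = (-0.270000 + 1.130000)/2 = 0.430000
  f(c_1) = f(0.430000) = -0.478966
  f(a) × f(c) ≥ 0, new interval: [0.430000, 1.130000]

After 1 iteration(s), the approximation is c_1 = 0.430000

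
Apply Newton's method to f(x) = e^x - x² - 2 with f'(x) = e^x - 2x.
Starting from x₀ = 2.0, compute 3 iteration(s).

f(x) = e^x - x² - 2
f'(x) = e^x - 2x
x₀ = 2.0

Newton-Raphson formula: x_{n+1} = x_n - f(x_n)/f'(x_n)

Iteration 1:
  f(2.000000) = 1.389056
  f'(2.000000) = 3.389056
  x_1 = 2.000000 - 1.389056/3.389056 = 1.590135
Iteration 2:
  f(1.590135) = 0.375881
  f'(1.590135) = 1.724140
  x_2 = 1.590135 - 0.375881/1.724140 = 1.372124
Iteration 3:
  f(1.372124) = 0.060994
  f'(1.372124) = 1.199470
  x_3 = 1.372124 - 0.060994/1.199470 = 1.321273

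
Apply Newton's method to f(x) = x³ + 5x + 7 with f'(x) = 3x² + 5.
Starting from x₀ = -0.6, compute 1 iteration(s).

f(x) = x³ + 5x + 7
f'(x) = 3x² + 5
x₀ = -0.6

Newton-Raphson formula: x_{n+1} = x_n - f(x_n)/f'(x_n)

Iteration 1:
  f(-0.600000) = 3.784000
  f'(-0.600000) = 6.080000
  x_1 = -0.600000 - 3.784000/6.080000 = -1.222368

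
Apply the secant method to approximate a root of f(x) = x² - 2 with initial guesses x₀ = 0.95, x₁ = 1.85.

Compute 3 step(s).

f(x) = x² - 2
x₀ = 0.95, x₁ = 1.85

Secant formula: x_{n+1} = x_n - f(x_n)(x_n - x_{n-1})/(f(x_n) - f(x_{n-1}))

Iteration 1:
  f(0.950000) = -1.097500
  f(1.850000) = 1.422500
  x_2 = 1.850000 - 1.422500×(1.850000 - 0.950000)/(1.422500 - (-1.097500))
       = 1.341964
Iteration 2:
  f(1.850000) = 1.422500
  f(1.341964) = -0.199132
  x_3 = 1.341964 - (-0.199132)×(1.341964 - 1.850000)/(-0.199132 - 1.422500)
       = 1.404350
Iteration 3:
  f(1.341964) = -0.199132
  f(1.404350) = -0.027802
  x_4 = 1.404350 - (-0.027802)×(1.404350 - 1.341964)/(-0.027802 - (-0.199132))
       = 1.414473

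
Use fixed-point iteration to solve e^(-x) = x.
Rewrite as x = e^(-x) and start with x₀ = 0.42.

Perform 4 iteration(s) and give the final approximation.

Equation: e^(-x) = x
Fixed-point form: x = e^(-x)
x₀ = 0.42

x_1 = g(0.420000) = 0.657047
x_2 = g(0.657047) = 0.518380
x_3 = g(0.518380) = 0.595484
x_4 = g(0.595484) = 0.551295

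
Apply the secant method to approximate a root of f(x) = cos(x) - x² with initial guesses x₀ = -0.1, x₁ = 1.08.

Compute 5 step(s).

f(x) = cos(x) - x²
x₀ = -0.1, x₁ = 1.08

Secant formula: x_{n+1} = x_n - f(x_n)(x_n - x_{n-1})/(f(x_n) - f(x_{n-1}))

Iteration 1:
  f(-0.100000) = 0.985004
  f(1.080000) = -0.695072
  x_2 = 1.080000 - (-0.695072)×(1.080000 - (-0.100000))/(-0.695072 - 0.985004)
       = 0.591817
Iteration 2:
  f(1.080000) = -0.695072
  f(0.591817) = 0.479681
  x_3 = 0.591817 - 0.479681×(0.591817 - 1.080000)/(0.479681 - (-0.695072))
       = 0.791154
Iteration 3:
  f(0.591817) = 0.479681
  f(0.791154) = 0.077100
  x_4 = 0.791154 - 0.077100×(0.791154 - 0.591817)/(0.077100 - 0.479681)
       = 0.829330
Iteration 4:
  f(0.791154) = 0.077100
  f(0.829330) = -0.012418
  x_5 = 0.829330 - (-0.012418)×(0.829330 - 0.791154)/(-0.012418 - 0.077100)
       = 0.824034
Iteration 5:
  f(0.829330) = -0.012418
  f(0.824034) = 0.000234
  x_6 = 0.824034 - 0.000234×(0.824034 - 0.829330)/(0.000234 - (-0.012418))
       = 0.824132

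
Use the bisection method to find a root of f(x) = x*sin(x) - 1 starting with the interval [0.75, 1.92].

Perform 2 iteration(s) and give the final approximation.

f(x) = x*sin(x) - 1
Initial interval: [0.75, 1.92]

Iteration 1:
  c_1 = (0.750000 + 1.920000)/2 = 1.335000
  f(c_1) = f(1.335000) = 0.298059
  f(a) × f(c) < 0, new interval: [0.750000, 1.335000]
Iteration 2:
  c_2 = (0.750000 + 1.335000)/2 = 1.042500
  f(c_2) = f(1.042500) = -0.099627
  f(a) × f(c) ≥ 0, new interval: [1.042500, 1.335000]

After 2 iteration(s), the approximation is c_2 = 1.042500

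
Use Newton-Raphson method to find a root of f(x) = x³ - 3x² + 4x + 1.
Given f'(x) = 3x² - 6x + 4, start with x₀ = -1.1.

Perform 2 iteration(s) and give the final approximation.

f(x) = x³ - 3x² + 4x + 1
f'(x) = 3x² - 6x + 4
x₀ = -1.1

Newton-Raphson formula: x_{n+1} = x_n - f(x_n)/f'(x_n)

Iteration 1:
  f(-1.100000) = -8.361000
  f'(-1.100000) = 14.230000
  x_1 = -1.100000 - (-8.361000)/14.230000 = -0.512439
Iteration 2:
  f(-0.512439) = -1.972097
  f'(-0.512439) = 7.862411
  x_2 = -0.512439 - (-1.972097)/7.862411 = -0.261613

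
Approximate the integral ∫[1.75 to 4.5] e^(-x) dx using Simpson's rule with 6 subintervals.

f(x) = e^(-x)
a = 1.75, b = 4.5, n = 6
h = (b - a)/n = 0.458333

Simpson's rule: (h/3)[f(x₀) + 4f(x₁) + 2f(x₂) + ... + f(xₙ)]

x_0 = 1.7500, f(x_0) = 0.173774, coefficient = 1
x_1 = 2.2083, f(x_1) = 0.109884, coefficient = 4
x_2 = 2.6667, f(x_2) = 0.069483, coefficient = 2
x_3 = 3.1250, f(x_3) = 0.043937, coefficient = 4
x_4 = 3.5833, f(x_4) = 0.027783, coefficient = 2
x_5 = 4.0417, f(x_5) = 0.017568, coefficient = 4
x_6 = 4.5000, f(x_6) = 0.011109, coefficient = 1

I ≈ (0.458333/3) × 1.064971 = 0.162704
Exact value: 0.162665
Error: 0.000039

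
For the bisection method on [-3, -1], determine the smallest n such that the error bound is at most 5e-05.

We need (b-a)/2^n ≤ 5e-05
(-1 - (-3))/2^n ≤ 5e-05
2/2^n ≤ 5e-05
2^n ≥ 40000
n ≥ log₂(40000) = 15.29
n ≥ 16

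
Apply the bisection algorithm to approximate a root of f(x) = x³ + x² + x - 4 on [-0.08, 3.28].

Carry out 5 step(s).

f(x) = x³ + x² + x - 4
Initial interval: [-0.08, 3.28]

Iteration 1:
  c_1 = (-0.080000 + 3.280000)/2 = 1.600000
  f(c_1) = f(1.600000) = 4.256000
  f(a) × f(c) < 0, new interval: [-0.080000, 1.600000]
Iteration 2:
  c_2 = (-0.080000 + 1.600000)/2 = 0.760000
  f(c_2) = f(0.760000) = -2.223424
  f(a) × f(c) ≥ 0, new interval: [0.760000, 1.600000]
Iteration 3:
  c_3 = (0.760000 + 1.600000)/2 = 1.180000
  f(c_3) = f(1.180000) = 0.215432
  f(a) × f(c) < 0, new interval: [0.760000, 1.180000]
Iteration 4:
  c_4 = (0.760000 + 1.180000)/2 = 0.970000
  f(c_4) = f(0.970000) = -1.176427
  f(a) × f(c) ≥ 0, new interval: [0.970000, 1.180000]
Iteration 5:
  c_5 = (0.970000 + 1.180000)/2 = 1.075000
  f(c_5) = f(1.075000) = -0.527078
  f(a) × f(c) ≥ 0, new interval: [1.075000, 1.180000]

After 5 iteration(s), the approximation is c_5 = 1.075000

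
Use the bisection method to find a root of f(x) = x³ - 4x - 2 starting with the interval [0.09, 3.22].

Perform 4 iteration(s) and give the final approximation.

f(x) = x³ - 4x - 2
Initial interval: [0.09, 3.22]

Iteration 1:
  c_1 = (0.090000 + 3.220000)/2 = 1.655000
  f(c_1) = f(1.655000) = -4.086914
  f(a) × f(c) ≥ 0, new interval: [1.655000, 3.220000]
Iteration 2:
  c_2 = (1.655000 + 3.220000)/2 = 2.437500
  f(c_2) = f(2.437500) = 2.732178
  f(a) × f(c) < 0, new interval: [1.655000, 2.437500]
Iteration 3:
  c_3 = (1.655000 + 2.437500)/2 = 2.046250
  f(c_3) = f(2.046250) = -1.617067
  f(a) × f(c) ≥ 0, new interval: [2.046250, 2.437500]
Iteration 4:
  c_4 = (2.046250 + 2.437500)/2 = 2.241875
  f(c_4) = f(2.241875) = 0.300172
  f(a) × f(c) < 0, new interval: [2.046250, 2.241875]

After 4 iteration(s), the approximation is c_4 = 2.241875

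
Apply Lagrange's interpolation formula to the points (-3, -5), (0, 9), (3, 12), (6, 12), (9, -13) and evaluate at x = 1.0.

Lagrange interpolation formula:
P(x) = Σ yᵢ × Lᵢ(x)
where Lᵢ(x) = Π_{j≠i} (x - xⱼ)/(xᵢ - xⱼ)

L_0(1.0) = (1.0 - 0)/(-3 - 0) × (1.0 - 3)/(-3 - 3) × (1.0 - 6)/(-3 - 6) × (1.0 - 9)/(-3 - 9) = -0.041152
L_1(1.0) = (1.0 - (-3))/(0 - (-3)) × (1.0 - 3)/(0 - 3) × (1.0 - 6)/(0 - 6) × (1.0 - 9)/(0 - 9) = 0.658436
L_2(1.0) = (1.0 - (-3))/(3 - (-3)) × (1.0 - 0)/(3 - 0) × (1.0 - 6)/(3 - 6) × (1.0 - 9)/(3 - 9) = 0.493827
L_3(1.0) = (1.0 - (-3))/(6 - (-3)) × (1.0 - 0)/(6 - 0) × (1.0 - 3)/(6 - 3) × (1.0 - 9)/(6 - 9) = -0.131687
L_4(1.0) = (1.0 - (-3))/(9 - (-3)) × (1.0 - 0)/(9 - 0) × (1.0 - 3)/(9 - 3) × (1.0 - 6)/(9 - 6) = 0.020576

P(1.0) = (-5)×L_0(1.0) + 9×L_1(1.0) + 12×L_2(1.0) + 12×L_3(1.0) + (-13)×L_4(1.0)
P(1.0) = 10.209877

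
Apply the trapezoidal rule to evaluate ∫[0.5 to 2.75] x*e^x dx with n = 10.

f(x) = x*e^x
a = 0.5, b = 2.75, n = 10
h = (b - a)/n = 0.225000

Trapezoidal rule: (h/2)[f(x₀) + 2f(x₁) + 2f(x₂) + ... + f(xₙ)]

x_0 = 0.5000, f(x_0) = 0.824361, coefficient = 1
x_1 = 0.7250, f(x_1) = 1.496930, coefficient = 2
x_2 = 0.9500, f(x_2) = 2.456424, coefficient = 2
x_3 = 1.1750, f(x_3) = 3.804818, coefficient = 2
x_4 = 1.4000, f(x_4) = 5.677280, coefficient = 2
x_5 = 1.6250, f(x_5) = 8.252431, coefficient = 2
x_6 = 1.8500, f(x_6) = 11.765666, coefficient = 2
x_7 = 2.0750, f(x_7) = 16.526434, coefficient = 2
x_8 = 2.3000, f(x_8) = 22.940620, coefficient = 2
x_9 = 2.5250, f(x_9) = 31.539511, coefficient = 2
x_10 = 2.7500, f(x_10) = 43.017238, coefficient = 1

I ≈ (0.225000/2) × 252.761825 = 28.435705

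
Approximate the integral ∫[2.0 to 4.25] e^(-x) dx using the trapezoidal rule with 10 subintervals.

f(x) = e^(-x)
a = 2.0, b = 4.25, n = 10
h = (b - a)/n = 0.225000

Trapezoidal rule: (h/2)[f(x₀) + 2f(x₁) + 2f(x₂) + ... + f(xₙ)]

x_0 = 2.0000, f(x_0) = 0.135335, coefficient = 1
x_1 = 2.2250, f(x_1) = 0.108067, coefficient = 2
x_2 = 2.4500, f(x_2) = 0.086294, coefficient = 2
x_3 = 2.6750, f(x_3) = 0.068907, coefficient = 2
x_4 = 2.9000, f(x_4) = 0.055023, coefficient = 2
x_5 = 3.1250, f(x_5) = 0.043937, coefficient = 2
x_6 = 3.3500, f(x_6) = 0.035084, coefficient = 2
x_7 = 3.5750, f(x_7) = 0.028015, coefficient = 2
x_8 = 3.8000, f(x_8) = 0.022371, coefficient = 2
x_9 = 4.0250, f(x_9) = 0.017863, coefficient = 2
x_10 = 4.2500, f(x_10) = 0.014264, coefficient = 1

I ≈ (0.225000/2) × 1.080723 = 0.121581
Exact value: 0.121071
Error: 0.000510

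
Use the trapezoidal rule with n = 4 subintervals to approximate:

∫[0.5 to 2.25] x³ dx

f(x) = x³
a = 0.5, b = 2.25, n = 4
h = (b - a)/n = 0.437500

Trapezoidal rule: (h/2)[f(x₀) + 2f(x₁) + 2f(x₂) + ... + f(xₙ)]

x_0 = 0.5000, f(x_0) = 0.125000, coefficient = 1
x_1 = 0.9375, f(x_1) = 0.823975, coefficient = 2
x_2 = 1.3750, f(x_2) = 2.599609, coefficient = 2
x_3 = 1.8125, f(x_3) = 5.954346, coefficient = 2
x_4 = 2.2500, f(x_4) = 11.390625, coefficient = 1

I ≈ (0.437500/2) × 30.271484 = 6.621887
Exact value: 6.391602
Error: 0.230286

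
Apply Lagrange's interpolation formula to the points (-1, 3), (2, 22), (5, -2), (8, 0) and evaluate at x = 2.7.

Lagrange interpolation formula:
P(x) = Σ yᵢ × Lᵢ(x)
where Lᵢ(x) = Π_{j≠i} (x - xⱼ)/(xᵢ - xⱼ)

L_0(2.7) = (2.7 - 2)/(-1 - 2) × (2.7 - 5)/(-1 - 5) × (2.7 - 8)/(-1 - 8) = -0.052673
L_1(2.7) = (2.7 - (-1))/(2 - (-1)) × (2.7 - 5)/(2 - 5) × (2.7 - 8)/(2 - 8) = 0.835241
L_2(2.7) = (2.7 - (-1))/(5 - (-1)) × (2.7 - 2)/(5 - 2) × (2.7 - 8)/(5 - 8) = 0.254204
L_3(2.7) = (2.7 - (-1))/(8 - (-1)) × (2.7 - 2)/(8 - 2) × (2.7 - 5)/(8 - 5) = -0.036772

P(2.7) = 3×L_0(2.7) + 22×L_1(2.7) + (-2)×L_2(2.7) + 0×L_3(2.7)
P(2.7) = 17.708870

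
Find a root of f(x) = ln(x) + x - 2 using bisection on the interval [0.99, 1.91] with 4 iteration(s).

f(x) = ln(x) + x - 2
Initial interval: [0.99, 1.91]

Iteration 1:
  c_1 = (0.990000 + 1.910000)/2 = 1.450000
  f(c_1) = f(1.450000) = -0.178436
  f(a) × f(c) ≥ 0, new interval: [1.450000, 1.910000]
Iteration 2:
  c_2 = (1.450000 + 1.910000)/2 = 1.680000
  f(c_2) = f(1.680000) = 0.198794
  f(a) × f(c) < 0, new interval: [1.450000, 1.680000]
Iteration 3:
  c_3 = (1.450000 + 1.680000)/2 = 1.565000
  f(c_3) = f(1.565000) = 0.012886
  f(a) × f(c) < 0, new interval: [1.450000, 1.565000]
Iteration 4:
  c_4 = (1.450000 + 1.565000)/2 = 1.507500
  f(c_4) = f(1.507500) = -0.082047
  f(a) × f(c) ≥ 0, new interval: [1.507500, 1.565000]

After 4 iteration(s), the approximation is c_4 = 1.507500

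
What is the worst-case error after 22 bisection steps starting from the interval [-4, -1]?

Bisection error bound: |error| ≤ (b-a)/2^n
|error| ≤ (-1 - (-4))/2^22 = 3/2^22
|error| ≤ 0.0000007153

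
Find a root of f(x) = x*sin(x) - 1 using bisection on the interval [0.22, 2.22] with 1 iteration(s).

f(x) = x*sin(x) - 1
Initial interval: [0.22, 2.22]

Iteration 1:
  c_1 = (0.220000 + 2.220000)/2 = 1.220000
  f(c_1) = f(1.220000) = 0.145701
  f(a) × f(c) < 0, new interval: [0.220000, 1.220000]

After 1 iteration(s), the approximation is c_1 = 1.220000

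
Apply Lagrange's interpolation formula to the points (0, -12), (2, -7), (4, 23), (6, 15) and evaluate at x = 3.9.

Lagrange interpolation formula:
P(x) = Σ yᵢ × Lᵢ(x)
where Lᵢ(x) = Π_{j≠i} (x - xⱼ)/(xᵢ - xⱼ)

L_0(3.9) = (3.9 - 2)/(0 - 2) × (3.9 - 4)/(0 - 4) × (3.9 - 6)/(0 - 6) = -0.008313
L_1(3.9) = (3.9 - 0)/(2 - 0) × (3.9 - 4)/(2 - 4) × (3.9 - 6)/(2 - 6) = 0.051188
L_2(3.9) = (3.9 - 0)/(4 - 0) × (3.9 - 2)/(4 - 2) × (3.9 - 6)/(4 - 6) = 0.972562
L_3(3.9) = (3.9 - 0)/(6 - 0) × (3.9 - 2)/(6 - 2) × (3.9 - 4)/(6 - 4) = -0.015438

P(3.9) = (-12)×L_0(3.9) + (-7)×L_1(3.9) + 23×L_2(3.9) + 15×L_3(3.9)
P(3.9) = 21.878813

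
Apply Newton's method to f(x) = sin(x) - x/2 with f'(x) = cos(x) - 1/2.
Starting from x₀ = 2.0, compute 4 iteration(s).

f(x) = sin(x) - x/2
f'(x) = cos(x) - 1/2
x₀ = 2.0

Newton-Raphson formula: x_{n+1} = x_n - f(x_n)/f'(x_n)

Iteration 1:
  f(2.000000) = -0.090703
  f'(2.000000) = -0.916147
  x_1 = 2.000000 - (-0.090703)/(-0.916147) = 1.900996
Iteration 2:
  f(1.900996) = -0.004520
  f'(1.900996) = -0.824232
  x_2 = 1.900996 - (-0.004520)/(-0.824232) = 1.895512
Iteration 3:
  f(1.895512) = -0.000014
  f'(1.895512) = -0.819039
  x_3 = 1.895512 - (-0.000014)/(-0.819039) = 1.895494
Iteration 4:
  f(1.895494) = 0.000000
  f'(1.895494) = -0.819023
  x_4 = 1.895494 - 0.000000/(-0.819023) = 1.895494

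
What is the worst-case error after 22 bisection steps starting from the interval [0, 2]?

Bisection error bound: |error| ≤ (b-a)/2^n
|error| ≤ (2 - 0)/2^22 = 2/2^22
|error| ≤ 0.0000004768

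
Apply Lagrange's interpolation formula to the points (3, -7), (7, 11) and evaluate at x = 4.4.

Lagrange interpolation formula:
P(x) = Σ yᵢ × Lᵢ(x)
where Lᵢ(x) = Π_{j≠i} (x - xⱼ)/(xᵢ - xⱼ)

L_0(4.4) = (4.4 - 7)/(3 - 7) = 0.650000
L_1(4.4) = (4.4 - 3)/(7 - 3) = 0.350000

P(4.4) = (-7)×L_0(4.4) + 11×L_1(4.4)
P(4.4) = -0.700000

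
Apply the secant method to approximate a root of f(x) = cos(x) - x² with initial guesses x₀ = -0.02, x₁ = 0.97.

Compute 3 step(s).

f(x) = cos(x) - x²
x₀ = -0.02, x₁ = 0.97

Secant formula: x_{n+1} = x_n - f(x_n)(x_n - x_{n-1})/(f(x_n) - f(x_{n-1}))

Iteration 1:
  f(-0.020000) = 0.999400
  f(0.970000) = -0.375600
  x_2 = 0.970000 - (-0.375600)×(0.970000 - (-0.020000))/(-0.375600 - 0.999400)
       = 0.699568
Iteration 2:
  f(0.970000) = -0.375600
  f(0.699568) = 0.275726
  x_3 = 0.699568 - 0.275726×(0.699568 - 0.970000)/(0.275726 - (-0.375600))
       = 0.814050
Iteration 3:
  f(0.699568) = 0.275726
  f(0.814050) = 0.023883
  x_4 = 0.814050 - 0.023883×(0.814050 - 0.699568)/(0.023883 - 0.275726)
       = 0.824906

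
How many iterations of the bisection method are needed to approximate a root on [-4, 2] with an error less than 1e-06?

We need (b-a)/2^n ≤ 1e-06
(2 - (-4))/2^n ≤ 1e-06
6/2^n ≤ 1e-06
2^n ≥ 6000000
n ≥ log₂(6000000) = 22.52
n ≥ 23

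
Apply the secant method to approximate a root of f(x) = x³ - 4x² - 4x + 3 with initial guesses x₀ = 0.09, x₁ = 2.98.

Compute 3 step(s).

f(x) = x³ - 4x² - 4x + 3
x₀ = 0.09, x₁ = 2.98

Secant formula: x_{n+1} = x_n - f(x_n)(x_n - x_{n-1})/(f(x_n) - f(x_{n-1}))

Iteration 1:
  f(0.090000) = 2.608329
  f(2.980000) = -17.978008
  x_2 = 2.980000 - (-17.978008)×(2.980000 - 0.090000)/(-17.978008 - 2.608329)
       = 0.456169
Iteration 2:
  f(2.980000) = -17.978008
  f(0.456169) = 0.437890
  x_3 = 0.456169 - 0.437890×(0.456169 - 2.980000)/(0.437890 - (-17.978008))
       = 0.516180
Iteration 3:
  f(0.456169) = 0.437890
  f(0.516180) = 0.007046
  x_4 = 0.516180 - 0.007046×(0.516180 - 0.456169)/(0.007046 - 0.437890)
       = 0.517161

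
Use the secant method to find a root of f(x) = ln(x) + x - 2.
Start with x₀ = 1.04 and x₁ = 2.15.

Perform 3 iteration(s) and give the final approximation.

f(x) = ln(x) + x - 2
x₀ = 1.04, x₁ = 2.15

Secant formula: x_{n+1} = x_n - f(x_n)(x_n - x_{n-1})/(f(x_n) - f(x_{n-1}))

Iteration 1:
  f(1.040000) = -0.920779
  f(2.150000) = 0.915468
  x_2 = 2.150000 - 0.915468×(2.150000 - 1.040000)/(0.915468 - (-0.920779))
       = 1.596605
Iteration 2:
  f(2.150000) = 0.915468
  f(1.596605) = 0.064485
  x_3 = 1.596605 - 0.064485×(1.596605 - 2.150000)/(0.064485 - 0.915468)
       = 1.554671
Iteration 3:
  f(1.596605) = 0.064485
  f(1.554671) = -0.004066
  x_4 = 1.554671 - (-0.004066)×(1.554671 - 1.596605)/(-0.004066 - 0.064485)
       = 1.557158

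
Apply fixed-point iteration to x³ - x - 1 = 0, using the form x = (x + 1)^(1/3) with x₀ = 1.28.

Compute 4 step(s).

Equation: x³ - x - 1 = 0
Fixed-point form: x = (x + 1)^(1/3)
x₀ = 1.28

x_1 = g(1.280000) = 1.316169
x_2 = g(1.316169) = 1.323092
x_3 = g(1.323092) = 1.324409
x_4 = g(1.324409) = 1.324659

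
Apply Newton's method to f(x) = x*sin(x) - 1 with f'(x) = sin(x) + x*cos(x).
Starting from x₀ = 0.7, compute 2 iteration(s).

f(x) = x*sin(x) - 1
f'(x) = sin(x) + x*cos(x)
x₀ = 0.7

Newton-Raphson formula: x_{n+1} = x_n - f(x_n)/f'(x_n)

Iteration 1:
  f(0.700000) = -0.549048
  f'(0.700000) = 1.179607
  x_1 = 0.700000 - (-0.549048)/1.179607 = 1.165450
Iteration 2:
  f(1.165450) = 0.071008
  f'(1.165450) = 1.378546
  x_2 = 1.165450 - 0.071008/1.378546 = 1.113940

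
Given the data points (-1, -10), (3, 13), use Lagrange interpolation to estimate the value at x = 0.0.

Lagrange interpolation formula:
P(x) = Σ yᵢ × Lᵢ(x)
where Lᵢ(x) = Π_{j≠i} (x - xⱼ)/(xᵢ - xⱼ)

L_0(0.0) = (0.0 - 3)/(-1 - 3) = 0.750000
L_1(0.0) = (0.0 - (-1))/(3 - (-1)) = 0.250000

P(0.0) = (-10)×L_0(0.0) + 13×L_1(0.0)
P(0.0) = -4.250000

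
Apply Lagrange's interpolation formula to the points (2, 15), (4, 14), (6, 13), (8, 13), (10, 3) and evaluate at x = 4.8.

Lagrange interpolation formula:
P(x) = Σ yᵢ × Lᵢ(x)
where Lᵢ(x) = Π_{j≠i} (x - xⱼ)/(xᵢ - xⱼ)

L_0(4.8) = (4.8 - 4)/(2 - 4) × (4.8 - 6)/(2 - 6) × (4.8 - 8)/(2 - 8) × (4.8 - 10)/(2 - 10) = -0.041600
L_1(4.8) = (4.8 - 2)/(4 - 2) × (4.8 - 6)/(4 - 6) × (4.8 - 8)/(4 - 8) × (4.8 - 10)/(4 - 10) = 0.582400
L_2(4.8) = (4.8 - 2)/(6 - 2) × (4.8 - 4)/(6 - 4) × (4.8 - 8)/(6 - 8) × (4.8 - 10)/(6 - 10) = 0.582400
L_3(4.8) = (4.8 - 2)/(8 - 2) × (4.8 - 4)/(8 - 4) × (4.8 - 6)/(8 - 6) × (4.8 - 10)/(8 - 10) = -0.145600
L_4(4.8) = (4.8 - 2)/(10 - 2) × (4.8 - 4)/(10 - 4) × (4.8 - 6)/(10 - 6) × (4.8 - 8)/(10 - 8) = 0.022400

P(4.8) = 15×L_0(4.8) + 14×L_1(4.8) + 13×L_2(4.8) + 13×L_3(4.8) + 3×L_4(4.8)
P(4.8) = 13.275200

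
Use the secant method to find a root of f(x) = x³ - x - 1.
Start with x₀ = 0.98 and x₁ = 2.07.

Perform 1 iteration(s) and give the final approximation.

f(x) = x³ - x - 1
x₀ = 0.98, x₁ = 2.07

Secant formula: x_{n+1} = x_n - f(x_n)(x_n - x_{n-1})/(f(x_n) - f(x_{n-1}))

Iteration 1:
  f(0.980000) = -1.038808
  f(2.070000) = 5.799743
  x_2 = 2.070000 - 5.799743×(2.070000 - 0.980000)/(5.799743 - (-1.038808))
       = 1.145576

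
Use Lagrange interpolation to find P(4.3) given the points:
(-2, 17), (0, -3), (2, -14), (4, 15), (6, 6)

Lagrange interpolation formula:
P(x) = Σ yᵢ × Lᵢ(x)
where Lᵢ(x) = Π_{j≠i} (x - xⱼ)/(xᵢ - xⱼ)

L_0(4.3) = (4.3 - 0)/(-2 - 0) × (4.3 - 2)/(-2 - 2) × (4.3 - 4)/(-2 - 4) × (4.3 - 6)/(-2 - 6) = -0.013135
L_1(4.3) = (4.3 - (-2))/(0 - (-2)) × (4.3 - 2)/(0 - 2) × (4.3 - 4)/(0 - 4) × (4.3 - 6)/(0 - 6) = 0.076978
L_2(4.3) = (4.3 - (-2))/(2 - (-2)) × (4.3 - 0)/(2 - 0) × (4.3 - 4)/(2 - 4) × (4.3 - 6)/(2 - 6) = -0.215873
L_3(4.3) = (4.3 - (-2))/(4 - (-2)) × (4.3 - 0)/(4 - 0) × (4.3 - 2)/(4 - 2) × (4.3 - 6)/(4 - 6) = 1.103353
L_4(4.3) = (4.3 - (-2))/(6 - (-2)) × (4.3 - 0)/(6 - 0) × (4.3 - 2)/(6 - 2) × (4.3 - 4)/(6 - 4) = 0.048677

P(4.3) = 17×L_0(4.3) + (-3)×L_1(4.3) + (-14)×L_2(4.3) + 15×L_3(4.3) + 6×L_4(4.3)
P(4.3) = 19.410357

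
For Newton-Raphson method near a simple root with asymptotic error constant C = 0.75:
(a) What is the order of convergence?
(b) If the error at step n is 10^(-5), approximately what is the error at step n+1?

(a) Newton-Raphson has quadratic (order 2) convergence near simple roots.
    This means |e_{n+1}| ≈ C|e_n|².

(b) With |e_n| = 10^(-5) and C = 0.75:
    |e_{n+1}| ≈ 0.75 × (10^(-5))² = 0.75 × 10^(-10)

(a) 2 (quadratic); (b) |e_{n+1}| ≈ 7.500e-11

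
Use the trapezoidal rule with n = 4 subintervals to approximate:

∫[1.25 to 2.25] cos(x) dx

f(x) = cos(x)
a = 1.25, b = 2.25, n = 4
h = (b - a)/n = 0.250000

Trapezoidal rule: (h/2)[f(x₀) + 2f(x₁) + 2f(x₂) + ... + f(xₙ)]

x_0 = 1.2500, f(x_0) = 0.315322, coefficient = 1
x_1 = 1.5000, f(x_1) = 0.070737, coefficient = 2
x_2 = 1.7500, f(x_2) = -0.178246, coefficient = 2
x_3 = 2.0000, f(x_3) = -0.416147, coefficient = 2
x_4 = 2.2500, f(x_4) = -0.628174, coefficient = 1

I ≈ (0.250000/2) × -1.360163 = -0.170020
Exact value: -0.170911
Error: 0.000891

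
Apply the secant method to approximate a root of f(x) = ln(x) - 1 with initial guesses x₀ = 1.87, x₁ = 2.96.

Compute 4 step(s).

f(x) = ln(x) - 1
x₀ = 1.87, x₁ = 2.96

Secant formula: x_{n+1} = x_n - f(x_n)(x_n - x_{n-1})/(f(x_n) - f(x_{n-1}))

Iteration 1:
  f(1.870000) = -0.374062
  f(2.960000) = 0.085189
  x_2 = 2.960000 - 0.085189×(2.960000 - 1.870000)/(0.085189 - (-0.374062))
       = 2.757809
Iteration 2:
  f(2.960000) = 0.085189
  f(2.757809) = 0.014437
  x_3 = 2.757809 - 0.014437×(2.757809 - 2.960000)/(0.014437 - 0.085189)
       = 2.716554
Iteration 3:
  f(2.757809) = 0.014437
  f(2.716554) = -0.000636
  x_4 = 2.716554 - (-0.000636)×(2.716554 - 2.757809)/(-0.000636 - 0.014437)
       = 2.718294
Iteration 4:
  f(2.716554) = -0.000636
  f(2.718294) = 0.000005
  x_5 = 2.718294 - 0.000005×(2.718294 - 2.716554)/(0.000005 - (-0.000636))
       = 2.718282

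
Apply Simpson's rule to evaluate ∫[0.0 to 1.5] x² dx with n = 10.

f(x) = x²
a = 0.0, b = 1.5, n = 10
h = (b - a)/n = 0.150000

Simpson's rule: (h/3)[f(x₀) + 4f(x₁) + 2f(x₂) + ... + f(xₙ)]

x_0 = 0.0000, f(x_0) = 0.000000, coefficient = 1
x_1 = 0.1500, f(x_1) = 0.022500, coefficient = 4
x_2 = 0.3000, f(x_2) = 0.090000, coefficient = 2
x_3 = 0.4500, f(x_3) = 0.202500, coefficient = 4
x_4 = 0.6000, f(x_4) = 0.360000, coefficient = 2
x_5 = 0.7500, f(x_5) = 0.562500, coefficient = 4
x_6 = 0.9000, f(x_6) = 0.810000, coefficient = 2
x_7 = 1.0500, f(x_7) = 1.102500, coefficient = 4
x_8 = 1.2000, f(x_8) = 1.440000, coefficient = 2
x_9 = 1.3500, f(x_9) = 1.822500, coefficient = 4
x_10 = 1.5000, f(x_10) = 2.250000, coefficient = 1

I ≈ (0.150000/3) × 22.500000 = 1.125000
Exact value: 1.125000
Error: 0.000000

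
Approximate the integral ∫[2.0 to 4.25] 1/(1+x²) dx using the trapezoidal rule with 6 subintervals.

f(x) = 1/(1+x²)
a = 2.0, b = 4.25, n = 6
h = (b - a)/n = 0.375000

Trapezoidal rule: (h/2)[f(x₀) + 2f(x₁) + 2f(x₂) + ... + f(xₙ)]

x_0 = 2.0000, f(x_0) = 0.200000, coefficient = 1
x_1 = 2.3750, f(x_1) = 0.150588, coefficient = 2
x_2 = 2.7500, f(x_2) = 0.116788, coefficient = 2
x_3 = 3.1250, f(x_3) = 0.092888, coefficient = 2
x_4 = 3.5000, f(x_4) = 0.075472, coefficient = 2
x_5 = 3.8750, f(x_5) = 0.062439, coefficient = 2
x_6 = 4.2500, f(x_6) = 0.052459, coefficient = 1

I ≈ (0.375000/2) × 1.248810 = 0.234152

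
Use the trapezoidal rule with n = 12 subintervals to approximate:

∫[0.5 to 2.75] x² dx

f(x) = x²
a = 0.5, b = 2.75, n = 12
h = (b - a)/n = 0.187500

Trapezoidal rule: (h/2)[f(x₀) + 2f(x₁) + 2f(x₂) + ... + f(xₙ)]

x_0 = 0.5000, f(x_0) = 0.250000, coefficient = 1
x_1 = 0.6875, f(x_1) = 0.472656, coefficient = 2
x_2 = 0.8750, f(x_2) = 0.765625, coefficient = 2
x_3 = 1.0625, f(x_3) = 1.128906, coefficient = 2
x_4 = 1.2500, f(x_4) = 1.562500, coefficient = 2
x_5 = 1.4375, f(x_5) = 2.066406, coefficient = 2
x_6 = 1.6250, f(x_6) = 2.640625, coefficient = 2
x_7 = 1.8125, f(x_7) = 3.285156, coefficient = 2
x_8 = 2.0000, f(x_8) = 4.000000, coefficient = 2
x_9 = 2.1875, f(x_9) = 4.785156, coefficient = 2
x_10 = 2.3750, f(x_10) = 5.640625, coefficient = 2
x_11 = 2.5625, f(x_11) = 6.566406, coefficient = 2
x_12 = 2.7500, f(x_12) = 7.562500, coefficient = 1

I ≈ (0.187500/2) × 73.640625 = 6.903809
Exact value: 6.890625
Error: 0.013184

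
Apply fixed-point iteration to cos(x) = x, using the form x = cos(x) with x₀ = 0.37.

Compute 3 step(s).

Equation: cos(x) = x
Fixed-point form: x = cos(x)
x₀ = 0.37

x_1 = g(0.370000) = 0.932327
x_2 = g(0.932327) = 0.595967
x_3 = g(0.595967) = 0.827606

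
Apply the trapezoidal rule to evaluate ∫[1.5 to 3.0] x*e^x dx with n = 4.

f(x) = x*e^x
a = 1.5, b = 3.0, n = 4
h = (b - a)/n = 0.375000

Trapezoidal rule: (h/2)[f(x₀) + 2f(x₁) + 2f(x₂) + ... + f(xₙ)]

x_0 = 1.5000, f(x_0) = 6.722534, coefficient = 1
x_1 = 1.8750, f(x_1) = 12.226536, coefficient = 2
x_2 = 2.2500, f(x_2) = 21.347406, coefficient = 2
x_3 = 2.6250, f(x_3) = 36.237007, coefficient = 2
x_4 = 3.0000, f(x_4) = 60.256611, coefficient = 1

I ≈ (0.375000/2) × 206.601042 = 38.737695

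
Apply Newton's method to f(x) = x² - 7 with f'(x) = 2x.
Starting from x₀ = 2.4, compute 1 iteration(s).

f(x) = x² - 7
f'(x) = 2x
x₀ = 2.4

Newton-Raphson formula: x_{n+1} = x_n - f(x_n)/f'(x_n)

Iteration 1:
  f(2.400000) = -1.240000
  f'(2.400000) = 4.800000
  x_1 = 2.400000 - (-1.240000)/4.800000 = 2.658333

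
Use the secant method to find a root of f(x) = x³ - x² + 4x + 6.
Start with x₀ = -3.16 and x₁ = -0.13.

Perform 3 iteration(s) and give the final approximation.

f(x) = x³ - x² + 4x + 6
x₀ = -3.16, x₁ = -0.13

Secant formula: x_{n+1} = x_n - f(x_n)(x_n - x_{n-1})/(f(x_n) - f(x_{n-1}))

Iteration 1:
  f(-3.160000) = -48.180096
  f(-0.130000) = 5.460903
  x_2 = -0.130000 - 5.460903×(-0.130000 - (-3.160000))/(5.460903 - (-48.180096))
       = -0.438468
Iteration 2:
  f(-0.130000) = 5.460903
  f(-0.438468) = 3.969576
  x_3 = -0.438468 - 3.969576×(-0.438468 - (-0.130000))/(3.969576 - 5.460903)
       = -1.259541
Iteration 3:
  f(-0.438468) = 3.969576
  f(-1.259541) = -2.622793
  x_4 = -1.259541 - (-2.622793)×(-1.259541 - (-0.438468))/(-2.622793 - 3.969576)
       = -0.932874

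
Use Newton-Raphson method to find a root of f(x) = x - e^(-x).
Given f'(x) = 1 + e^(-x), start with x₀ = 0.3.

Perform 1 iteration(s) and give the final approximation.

f(x) = x - e^(-x)
f'(x) = 1 + e^(-x)
x₀ = 0.3

Newton-Raphson formula: x_{n+1} = x_n - f(x_n)/f'(x_n)

Iteration 1:
  f(0.300000) = -0.440818
  f'(0.300000) = 1.740818
  x_1 = 0.300000 - (-0.440818)/1.740818 = 0.553225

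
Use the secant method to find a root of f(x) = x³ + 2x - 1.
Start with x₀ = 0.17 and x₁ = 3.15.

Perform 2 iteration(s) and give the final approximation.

f(x) = x³ + 2x - 1
x₀ = 0.17, x₁ = 3.15

Secant formula: x_{n+1} = x_n - f(x_n)(x_n - x_{n-1})/(f(x_n) - f(x_{n-1}))

Iteration 1:
  f(0.170000) = -0.655087
  f(3.150000) = 36.555875
  x_2 = 3.150000 - 36.555875×(3.150000 - 0.170000)/(36.555875 - (-0.655087))
       = 0.222462
Iteration 2:
  f(3.150000) = 36.555875
  f(0.222462) = -0.544067
  x_3 = 0.222462 - (-0.544067)×(0.222462 - 3.150000)/(-0.544067 - 36.555875)
       = 0.265394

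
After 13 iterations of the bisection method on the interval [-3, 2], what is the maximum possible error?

Bisection error bound: |error| ≤ (b-a)/2^n
|error| ≤ (2 - (-3))/2^13 = 5/2^13
|error| ≤ 0.0006103516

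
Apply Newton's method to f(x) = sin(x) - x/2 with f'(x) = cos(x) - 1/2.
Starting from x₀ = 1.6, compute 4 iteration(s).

f(x) = sin(x) - x/2
f'(x) = cos(x) - 1/2
x₀ = 1.6

Newton-Raphson formula: x_{n+1} = x_n - f(x_n)/f'(x_n)

Iteration 1:
  f(1.600000) = 0.199574
  f'(1.600000) = -0.529200
  x_1 = 1.600000 - 0.199574/(-0.529200) = 1.977124
Iteration 2:
  f(1.977124) = -0.069983
  f'(1.977124) = -0.895238
  x_2 = 1.977124 - (-0.069983)/(-0.895238) = 1.898951
Iteration 3:
  f(1.898951) = -0.002837
  f'(1.898951) = -0.822297
  x_3 = 1.898951 - (-0.002837)/(-0.822297) = 1.895501
Iteration 4:
  f(1.895501) = -0.000006
  f'(1.895501) = -0.819029
  x_4 = 1.895501 - (-0.000006)/(-0.819029) = 1.895494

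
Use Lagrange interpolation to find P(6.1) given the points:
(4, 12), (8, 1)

Lagrange interpolation formula:
P(x) = Σ yᵢ × Lᵢ(x)
where Lᵢ(x) = Π_{j≠i} (x - xⱼ)/(xᵢ - xⱼ)

L_0(6.1) = (6.1 - 8)/(4 - 8) = 0.475000
L_1(6.1) = (6.1 - 4)/(8 - 4) = 0.525000

P(6.1) = 12×L_0(6.1) + 1×L_1(6.1)
P(6.1) = 6.225000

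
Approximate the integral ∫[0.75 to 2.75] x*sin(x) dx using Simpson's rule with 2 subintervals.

f(x) = x*sin(x)
a = 0.75, b = 2.75, n = 2
h = (b - a)/n = 1.000000

Simpson's rule: (h/3)[f(x₀) + 4f(x₁) + 2f(x₂) + ... + f(xₙ)]

x_0 = 0.7500, f(x_0) = 0.511229, coefficient = 1
x_1 = 1.7500, f(x_1) = 1.721975, coefficient = 4
x_2 = 2.7500, f(x_2) = 1.049568, coefficient = 1

I ≈ (1.000000/3) × 8.448698 = 2.816233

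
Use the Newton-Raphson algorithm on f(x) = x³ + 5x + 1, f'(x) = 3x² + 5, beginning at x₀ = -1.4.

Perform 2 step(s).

f(x) = x³ + 5x + 1
f'(x) = 3x² + 5
x₀ = -1.4

Newton-Raphson formula: x_{n+1} = x_n - f(x_n)/f'(x_n)

Iteration 1:
  f(-1.400000) = -8.744000
  f'(-1.400000) = 10.880000
  x_1 = -1.400000 - (-8.744000)/10.880000 = -0.596324
Iteration 2:
  f(-0.596324) = -2.193671
  f'(-0.596324) = 6.066805
  x_2 = -0.596324 - (-2.193671)/6.066805 = -0.234738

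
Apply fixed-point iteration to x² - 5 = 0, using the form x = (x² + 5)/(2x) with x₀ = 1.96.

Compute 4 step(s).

Equation: x² - 5 = 0
Fixed-point form: x = (x² + 5)/(2x)
x₀ = 1.96

x_1 = g(1.960000) = 2.255510
x_2 = g(2.255510) = 2.236152
x_3 = g(2.236152) = 2.236068
x_4 = g(2.236068) = 2.236068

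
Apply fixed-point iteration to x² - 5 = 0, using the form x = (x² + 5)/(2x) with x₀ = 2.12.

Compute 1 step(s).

Equation: x² - 5 = 0
Fixed-point form: x = (x² + 5)/(2x)
x₀ = 2.12

x_1 = g(2.120000) = 2.239245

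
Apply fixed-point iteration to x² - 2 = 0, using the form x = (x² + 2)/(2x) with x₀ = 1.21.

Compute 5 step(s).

Equation: x² - 2 = 0
Fixed-point form: x = (x² + 2)/(2x)
x₀ = 1.21

x_1 = g(1.210000) = 1.431446
x_2 = g(1.431446) = 1.414317
x_3 = g(1.414317) = 1.414214
x_4 = g(1.414214) = 1.414214
x_5 = g(1.414214) = 1.414214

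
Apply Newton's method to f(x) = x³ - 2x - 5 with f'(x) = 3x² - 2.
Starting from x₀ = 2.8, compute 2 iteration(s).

f(x) = x³ - 2x - 5
f'(x) = 3x² - 2
x₀ = 2.8

Newton-Raphson formula: x_{n+1} = x_n - f(x_n)/f'(x_n)

Iteration 1:
  f(2.800000) = 11.352000
  f'(2.800000) = 21.520000
  x_1 = 2.800000 - 11.352000/21.520000 = 2.272491
Iteration 2:
  f(2.272491) = 2.190647
  f'(2.272491) = 13.492642
  x_2 = 2.272491 - 2.190647/13.492642 = 2.110132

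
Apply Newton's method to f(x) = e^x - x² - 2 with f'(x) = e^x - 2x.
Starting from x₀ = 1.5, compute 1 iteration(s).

f(x) = e^x - x² - 2
f'(x) = e^x - 2x
x₀ = 1.5

Newton-Raphson formula: x_{n+1} = x_n - f(x_n)/f'(x_n)

Iteration 1:
  f(1.500000) = 0.231689
  f'(1.500000) = 1.481689
  x_1 = 1.500000 - 0.231689/1.481689 = 1.343632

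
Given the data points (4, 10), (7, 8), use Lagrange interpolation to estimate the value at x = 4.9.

Lagrange interpolation formula:
P(x) = Σ yᵢ × Lᵢ(x)
where Lᵢ(x) = Π_{j≠i} (x - xⱼ)/(xᵢ - xⱼ)

L_0(4.9) = (4.9 - 7)/(4 - 7) = 0.700000
L_1(4.9) = (4.9 - 4)/(7 - 4) = 0.300000

P(4.9) = 10×L_0(4.9) + 8×L_1(4.9)
P(4.9) = 9.400000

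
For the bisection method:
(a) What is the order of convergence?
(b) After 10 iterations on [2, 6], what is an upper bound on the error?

(a) Bisection has linear (order 1) convergence; the error is halved each step.

(b) Error bound = (b-a)/2^n = (6 - 2)/2^{10}
    = 4/2^{10}

(a) 1 (linear); (b) error ≤ 3.91e-03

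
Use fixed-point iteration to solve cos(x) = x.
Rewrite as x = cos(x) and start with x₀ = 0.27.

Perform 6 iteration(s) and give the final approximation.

Equation: cos(x) = x
Fixed-point form: x = cos(x)
x₀ = 0.27

x_1 = g(0.270000) = 0.963771
x_2 = g(0.963771) = 0.570427
x_3 = g(0.570427) = 0.841671
x_4 = g(0.841671) = 0.666218
x_5 = g(0.666218) = 0.786165
x_6 = g(0.786165) = 0.706565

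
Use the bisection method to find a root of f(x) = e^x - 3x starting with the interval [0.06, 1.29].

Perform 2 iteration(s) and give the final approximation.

f(x) = e^x - 3x
Initial interval: [0.06, 1.29]

Iteration 1:
  c_1 = (0.060000 + 1.290000)/2 = 0.675000
  f(c_1) = f(0.675000) = -0.060967
  f(a) × f(c) < 0, new interval: [0.060000, 0.675000]
Iteration 2:
  c_2 = (0.060000 + 0.675000)/2 = 0.367500
  f(c_2) = f(0.367500) = 0.341620
  f(a) × f(c) ≥ 0, new interval: [0.367500, 0.675000]

After 2 iteration(s), the approximation is c_2 = 0.367500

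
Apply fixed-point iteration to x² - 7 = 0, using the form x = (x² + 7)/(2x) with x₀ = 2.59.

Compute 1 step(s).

Equation: x² - 7 = 0
Fixed-point form: x = (x² + 7)/(2x)
x₀ = 2.59

x_1 = g(2.590000) = 2.646351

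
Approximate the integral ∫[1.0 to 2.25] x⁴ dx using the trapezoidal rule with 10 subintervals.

f(x) = x⁴
a = 1.0, b = 2.25, n = 10
h = (b - a)/n = 0.125000

Trapezoidal rule: (h/2)[f(x₀) + 2f(x₁) + 2f(x₂) + ... + f(xₙ)]

x_0 = 1.0000, f(x_0) = 1.000000, coefficient = 1
x_1 = 1.1250, f(x_1) = 1.601807, coefficient = 2
x_2 = 1.2500, f(x_2) = 2.441406, coefficient = 2
x_3 = 1.3750, f(x_3) = 3.574463, coefficient = 2
x_4 = 1.5000, f(x_4) = 5.062500, coefficient = 2
x_5 = 1.6250, f(x_5) = 6.972900, coefficient = 2
x_6 = 1.7500, f(x_6) = 9.378906, coefficient = 2
x_7 = 1.8750, f(x_7) = 12.359619, coefficient = 2
x_8 = 2.0000, f(x_8) = 16.000000, coefficient = 2
x_9 = 2.1250, f(x_9) = 20.390869, coefficient = 2
x_10 = 2.2500, f(x_10) = 25.628906, coefficient = 1

I ≈ (0.125000/2) × 182.193848 = 11.387115
Exact value: 11.333008
Error: 0.054108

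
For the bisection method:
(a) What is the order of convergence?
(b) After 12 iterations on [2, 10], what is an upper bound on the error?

(a) Bisection has linear (order 1) convergence; the error is halved each step.

(b) Error bound = (b-a)/2^n = (10 - 2)/2^{12}
    = 8/2^{12}

(a) 1 (linear); (b) error ≤ 1.95e-03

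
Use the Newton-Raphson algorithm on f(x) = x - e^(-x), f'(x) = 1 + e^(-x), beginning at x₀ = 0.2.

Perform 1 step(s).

f(x) = x - e^(-x)
f'(x) = 1 + e^(-x)
x₀ = 0.2

Newton-Raphson formula: x_{n+1} = x_n - f(x_n)/f'(x_n)

Iteration 1:
  f(0.200000) = -0.618731
  f'(0.200000) = 1.818731
  x_1 = 0.200000 - (-0.618731)/1.818731 = 0.540199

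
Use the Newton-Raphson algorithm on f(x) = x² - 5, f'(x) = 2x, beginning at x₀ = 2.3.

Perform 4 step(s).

f(x) = x² - 5
f'(x) = 2x
x₀ = 2.3

Newton-Raphson formula: x_{n+1} = x_n - f(x_n)/f'(x_n)

Iteration 1:
  f(2.300000) = 0.290000
  f'(2.300000) = 4.600000
  x_1 = 2.300000 - 0.290000/4.600000 = 2.236957
Iteration 2:
  f(2.236957) = 0.003974
  f'(2.236957) = 4.473913
  x_2 = 2.236957 - 0.003974/4.473913 = 2.236068
Iteration 3:
  f(2.236068) = 0.000001
  f'(2.236068) = 4.472136
  x_3 = 2.236068 - 0.000001/4.472136 = 2.236068
Iteration 4:
  f(2.236068) = 0.000000
  f'(2.236068) = 4.472136
  x_4 = 2.236068 - 0.000000/4.472136 = 2.236068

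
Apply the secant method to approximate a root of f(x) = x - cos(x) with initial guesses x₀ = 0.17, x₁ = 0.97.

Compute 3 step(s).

f(x) = x - cos(x)
x₀ = 0.17, x₁ = 0.97

Secant formula: x_{n+1} = x_n - f(x_n)(x_n - x_{n-1})/(f(x_n) - f(x_{n-1}))

Iteration 1:
  f(0.170000) = -0.815585
  f(0.970000) = 0.404700
  x_2 = 0.970000 - 0.404700×(0.970000 - 0.170000)/(0.404700 - (-0.815585))
       = 0.704685
Iteration 2:
  f(0.970000) = 0.404700
  f(0.704685) = -0.057131
  x_3 = 0.704685 - (-0.057131)×(0.704685 - 0.970000)/(-0.057131 - 0.404700)
       = 0.737506
Iteration 3:
  f(0.704685) = -0.057131
  f(0.737506) = -0.002642
  x_4 = 0.737506 - (-0.002642)×(0.737506 - 0.704685)/(-0.002642 - (-0.057131))
       = 0.739097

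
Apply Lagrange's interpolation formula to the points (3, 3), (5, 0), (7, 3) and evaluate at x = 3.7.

Lagrange interpolation formula:
P(x) = Σ yᵢ × Lᵢ(x)
where Lᵢ(x) = Π_{j≠i} (x - xⱼ)/(xᵢ - xⱼ)

L_0(3.7) = (3.7 - 5)/(3 - 5) × (3.7 - 7)/(3 - 7) = 0.536250
L_1(3.7) = (3.7 - 3)/(5 - 3) × (3.7 - 7)/(5 - 7) = 0.577500
L_2(3.7) = (3.7 - 3)/(7 - 3) × (3.7 - 5)/(7 - 5) = -0.113750

P(3.7) = 3×L_0(3.7) + 0×L_1(3.7) + 3×L_2(3.7)
P(3.7) = 1.267500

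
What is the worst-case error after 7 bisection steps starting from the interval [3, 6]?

Bisection error bound: |error| ≤ (b-a)/2^n
|error| ≤ (6 - 3)/2^7 = 3/2^7
|error| ≤ 0.0234375000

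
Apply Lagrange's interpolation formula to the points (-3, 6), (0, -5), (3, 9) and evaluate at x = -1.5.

Lagrange interpolation formula:
P(x) = Σ yᵢ × Lᵢ(x)
where Lᵢ(x) = Π_{j≠i} (x - xⱼ)/(xᵢ - xⱼ)

L_0(-1.5) = (-1.5 - 0)/(-3 - 0) × (-1.5 - 3)/(-3 - 3) = 0.375000
L_1(-1.5) = (-1.5 - (-3))/(0 - (-3)) × (-1.5 - 3)/(0 - 3) = 0.750000
L_2(-1.5) = (-1.5 - (-3))/(3 - (-3)) × (-1.5 - 0)/(3 - 0) = -0.125000

P(-1.5) = 6×L_0(-1.5) + (-5)×L_1(-1.5) + 9×L_2(-1.5)
P(-1.5) = -2.625000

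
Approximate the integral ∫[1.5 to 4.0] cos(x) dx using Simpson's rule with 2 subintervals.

f(x) = cos(x)
a = 1.5, b = 4.0, n = 2
h = (b - a)/n = 1.250000

Simpson's rule: (h/3)[f(x₀) + 4f(x₁) + 2f(x₂) + ... + f(xₙ)]

x_0 = 1.5000, f(x_0) = 0.070737, coefficient = 1
x_1 = 2.7500, f(x_1) = -0.924302, coefficient = 4
x_2 = 4.0000, f(x_2) = -0.653644, coefficient = 1

I ≈ (1.250000/3) × -4.280116 = -1.783382
Exact value: -1.754297
Error: 0.029084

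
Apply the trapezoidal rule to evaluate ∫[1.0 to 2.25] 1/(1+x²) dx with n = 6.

f(x) = 1/(1+x²)
a = 1.0, b = 2.25, n = 6
h = (b - a)/n = 0.208333

Trapezoidal rule: (h/2)[f(x₀) + 2f(x₁) + 2f(x₂) + ... + f(xₙ)]

x_0 = 1.0000, f(x_0) = 0.500000, coefficient = 1
x_1 = 1.2083, f(x_1) = 0.406493, coefficient = 2
x_2 = 1.4167, f(x_2) = 0.332564, coefficient = 2
x_3 = 1.6250, f(x_3) = 0.274678, coefficient = 2
x_4 = 1.8333, f(x_4) = 0.229299, coefficient = 2
x_5 = 2.0417, f(x_5) = 0.193483, coefficient = 2
x_6 = 2.2500, f(x_6) = 0.164948, coefficient = 1

I ≈ (0.208333/2) × 3.537982 = 0.368540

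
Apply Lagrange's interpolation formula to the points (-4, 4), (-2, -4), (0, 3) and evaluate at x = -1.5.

Lagrange interpolation formula:
P(x) = Σ yᵢ × Lᵢ(x)
where Lᵢ(x) = Π_{j≠i} (x - xⱼ)/(xᵢ - xⱼ)

L_0(-1.5) = (-1.5 - (-2))/(-4 - (-2)) × (-1.5 - 0)/(-4 - 0) = -0.093750
L_1(-1.5) = (-1.5 - (-4))/(-2 - (-4)) × (-1.5 - 0)/(-2 - 0) = 0.937500
L_2(-1.5) = (-1.5 - (-4))/(0 - (-4)) × (-1.5 - (-2))/(0 - (-2)) = 0.156250

P(-1.5) = 4×L_0(-1.5) + (-4)×L_1(-1.5) + 3×L_2(-1.5)
P(-1.5) = -3.656250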